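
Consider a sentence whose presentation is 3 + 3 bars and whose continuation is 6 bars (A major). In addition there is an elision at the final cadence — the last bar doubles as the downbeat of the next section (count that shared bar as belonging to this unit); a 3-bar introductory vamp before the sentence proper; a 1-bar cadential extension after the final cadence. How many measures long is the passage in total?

16 measures

Basic sentence: 3 + 3 + 6 = 12 bars.
12 (basic form) + 3 (introduction) + 1 (cadential extension) = 16.
The elision shares a bar with the next section but does not change this unit's count.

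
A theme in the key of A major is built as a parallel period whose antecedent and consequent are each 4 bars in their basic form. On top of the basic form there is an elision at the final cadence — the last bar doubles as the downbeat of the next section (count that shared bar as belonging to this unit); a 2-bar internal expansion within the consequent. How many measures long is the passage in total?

10 measures

Basic parallel period: 4 + 4 = 8 bars.
8 (basic form) + 2 (internal expansion) = 10.
The elision shares a bar with the next section but does not change this unit's count.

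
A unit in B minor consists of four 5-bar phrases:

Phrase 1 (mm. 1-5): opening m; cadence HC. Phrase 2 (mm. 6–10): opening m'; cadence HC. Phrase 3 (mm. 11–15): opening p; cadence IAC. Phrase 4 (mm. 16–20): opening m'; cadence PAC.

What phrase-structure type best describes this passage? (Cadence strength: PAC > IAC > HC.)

contrasting double period

Four phrases in two halves: the first half (measures 1-10) ends with a half cadence, the second (measures 11-20) with a perfect authentic cadence — a large antecedent–consequent pair, i.e. a double period.
Phrase 3 begins with different material from phrase 1, making it contrasting.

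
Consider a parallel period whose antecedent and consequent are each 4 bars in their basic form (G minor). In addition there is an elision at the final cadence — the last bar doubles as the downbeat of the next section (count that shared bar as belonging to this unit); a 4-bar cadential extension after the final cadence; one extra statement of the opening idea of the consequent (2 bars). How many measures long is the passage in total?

14 measures

Basic parallel period: 4 + 4 = 8 bars.
8 (basic form) + 4 (cadential extension) + 2 (extra statement) = 14.
The elision shares a bar with the next section but does not change this unit's count.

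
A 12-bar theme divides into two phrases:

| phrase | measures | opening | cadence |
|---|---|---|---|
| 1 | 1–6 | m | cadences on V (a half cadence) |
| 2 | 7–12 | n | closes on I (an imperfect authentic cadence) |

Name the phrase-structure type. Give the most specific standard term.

Phrase 1 ends with a half cadence (weaker) and phrase 2 with an imperfect authentic cadence (stronger): antecedent + consequent = a period.
The two phrases open with different material (m / n), so the period is contrasting.

contrasting period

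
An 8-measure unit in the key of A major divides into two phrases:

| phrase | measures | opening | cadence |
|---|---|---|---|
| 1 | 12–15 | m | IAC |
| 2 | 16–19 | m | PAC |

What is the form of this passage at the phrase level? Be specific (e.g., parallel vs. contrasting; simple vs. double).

parallel period

Phrase 1 ends with an imperfect authentic cadence (weaker) and phrase 2 with a perfect authentic cadence (stronger): antecedent + consequent = a period.
The two phrases open with the same material (m / m), so the period is parallel.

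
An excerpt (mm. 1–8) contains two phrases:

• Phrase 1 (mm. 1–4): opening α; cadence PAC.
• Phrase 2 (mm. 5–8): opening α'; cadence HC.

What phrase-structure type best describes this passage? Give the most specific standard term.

The second phrase closes with a half cadence, which is not stronger than the first phrase's perfect authentic cadence; without a weak→strong cadential pair there is no antecedent–consequent relationship, so this is a phrase group rather than a period.

phrase group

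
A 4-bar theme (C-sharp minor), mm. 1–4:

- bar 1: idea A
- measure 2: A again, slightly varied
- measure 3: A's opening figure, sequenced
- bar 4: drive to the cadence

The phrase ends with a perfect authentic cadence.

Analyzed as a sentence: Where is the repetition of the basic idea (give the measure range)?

measures 2–2

The presentation of a sentence is the basic idea (bar 1) plus its repetition (measure 2); the repetition of the basic idea is therefore measure 2.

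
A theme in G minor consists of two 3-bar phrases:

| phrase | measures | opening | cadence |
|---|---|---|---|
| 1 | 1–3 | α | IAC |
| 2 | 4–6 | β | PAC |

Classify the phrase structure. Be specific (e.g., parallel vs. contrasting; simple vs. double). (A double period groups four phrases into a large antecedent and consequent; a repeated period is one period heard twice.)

contrasting period

Phrase 1 ends with an imperfect authentic cadence (weaker) and phrase 2 with a perfect authentic cadence (stronger): antecedent + consequent = a period.
The two phrases open with different material (α / β), so the period is contrasting.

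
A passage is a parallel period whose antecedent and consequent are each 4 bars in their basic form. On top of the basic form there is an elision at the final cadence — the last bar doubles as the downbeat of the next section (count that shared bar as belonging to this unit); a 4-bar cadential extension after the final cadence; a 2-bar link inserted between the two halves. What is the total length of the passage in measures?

14 measures

Basic parallel period: 4 + 4 = 8 bars.
8 (basic form) + 4 (cadential extension) + 2 (link) = 14.
The elision shares a bar with the next section but does not change this unit's count.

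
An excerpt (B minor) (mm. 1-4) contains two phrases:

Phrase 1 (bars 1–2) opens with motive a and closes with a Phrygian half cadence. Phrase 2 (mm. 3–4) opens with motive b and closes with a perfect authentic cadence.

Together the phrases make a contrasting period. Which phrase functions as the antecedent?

phrase 1

The phrase ending with the weaker cadence (Phrygian half cadence) is the antecedent; the one ending more conclusively (perfect authentic cadence) is the consequent. The antecedent is phrase 1.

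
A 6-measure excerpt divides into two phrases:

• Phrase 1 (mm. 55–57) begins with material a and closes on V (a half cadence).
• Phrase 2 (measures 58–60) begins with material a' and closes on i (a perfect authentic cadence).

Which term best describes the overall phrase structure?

Phrase 1 ends with a half cadence (weaker) and phrase 2 with a perfect authentic cadence (stronger): antecedent + consequent = a period.
The two phrases open with the same material (a / a'), so the period is parallel.

parallel period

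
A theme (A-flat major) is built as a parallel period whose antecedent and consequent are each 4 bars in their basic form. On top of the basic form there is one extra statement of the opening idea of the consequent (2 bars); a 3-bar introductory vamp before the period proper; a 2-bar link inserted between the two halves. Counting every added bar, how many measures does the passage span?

Basic parallel period: 4 + 4 = 8 bars.
8 (basic form) + 2 (extra statement) + 3 (introduction) + 2 (link) = 15.

15 measures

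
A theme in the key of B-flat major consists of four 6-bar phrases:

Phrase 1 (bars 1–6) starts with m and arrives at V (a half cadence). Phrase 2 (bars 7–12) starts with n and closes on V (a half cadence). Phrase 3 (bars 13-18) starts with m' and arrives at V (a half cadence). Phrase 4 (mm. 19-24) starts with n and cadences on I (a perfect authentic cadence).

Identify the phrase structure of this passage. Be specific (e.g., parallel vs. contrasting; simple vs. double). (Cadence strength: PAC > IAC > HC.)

Four phrases in two halves: the first half (measures 1-12) ends with a half cadence, the second (mm. 13–24) with a perfect authentic cadence — a large antecedent–consequent pair, i.e. a double period.
Phrase 3 begins with the same material as phrase 1, making it parallel.

parallel double period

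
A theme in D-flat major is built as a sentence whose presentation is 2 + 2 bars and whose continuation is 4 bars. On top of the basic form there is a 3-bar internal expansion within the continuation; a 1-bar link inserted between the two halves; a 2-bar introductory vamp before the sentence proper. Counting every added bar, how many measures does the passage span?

14 measures

Basic sentence: 2 + 2 + 4 = 8 bars.
8 (basic form) + 3 (internal expansion) + 1 (link) + 2 (introduction) = 14.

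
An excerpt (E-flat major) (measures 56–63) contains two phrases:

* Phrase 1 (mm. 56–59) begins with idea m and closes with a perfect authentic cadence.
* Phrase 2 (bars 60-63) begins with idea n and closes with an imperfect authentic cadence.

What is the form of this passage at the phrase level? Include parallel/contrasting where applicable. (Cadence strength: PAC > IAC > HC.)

phrase group

The second phrase closes with an imperfect authentic cadence, which is not stronger than the first phrase's perfect authentic cadence; without a weak→strong cadential pair there is no antecedent–consequent relationship, so this is a phrase group rather than a period.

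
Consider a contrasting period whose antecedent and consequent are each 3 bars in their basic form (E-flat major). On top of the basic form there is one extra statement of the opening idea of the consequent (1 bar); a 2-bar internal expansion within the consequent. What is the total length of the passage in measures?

9 measures

Basic contrasting period: 3 + 3 = 6 bars.
6 (basic form) + 1 (extra statement) + 2 (internal expansion) = 9.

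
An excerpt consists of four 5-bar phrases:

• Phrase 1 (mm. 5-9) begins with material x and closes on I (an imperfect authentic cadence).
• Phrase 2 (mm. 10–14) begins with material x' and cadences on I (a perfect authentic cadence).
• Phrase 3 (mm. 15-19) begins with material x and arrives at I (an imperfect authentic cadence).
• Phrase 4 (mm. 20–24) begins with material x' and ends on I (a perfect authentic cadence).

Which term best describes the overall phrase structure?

repeated period

The cadence pattern IAC–PAC–IAC–PAC is weak–strong twice, and phrases 3–4 restate phrases 1–2: a period heard twice, not a double period (which would end weakly at phrase 2).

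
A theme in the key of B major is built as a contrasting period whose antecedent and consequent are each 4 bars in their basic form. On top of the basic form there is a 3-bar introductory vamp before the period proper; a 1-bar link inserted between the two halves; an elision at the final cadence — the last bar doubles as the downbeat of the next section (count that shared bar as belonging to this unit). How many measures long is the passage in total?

Basic contrasting period: 4 + 4 = 8 bars.
8 (basic form) + 3 (introduction) + 1 (link) = 12.
The elision shares a bar with the next section but does not change this unit's count.

12 measures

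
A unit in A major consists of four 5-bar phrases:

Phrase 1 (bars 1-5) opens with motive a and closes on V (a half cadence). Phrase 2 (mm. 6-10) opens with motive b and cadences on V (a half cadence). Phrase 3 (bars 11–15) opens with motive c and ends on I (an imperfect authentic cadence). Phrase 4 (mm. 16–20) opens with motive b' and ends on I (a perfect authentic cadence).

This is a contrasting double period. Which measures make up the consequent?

measures 11–20

In a double period the first pair of phrases (ending half cadence) is the large antecedent and the second pair (ending perfect authentic cadence) is the large consequent; the consequent is measures 11–20.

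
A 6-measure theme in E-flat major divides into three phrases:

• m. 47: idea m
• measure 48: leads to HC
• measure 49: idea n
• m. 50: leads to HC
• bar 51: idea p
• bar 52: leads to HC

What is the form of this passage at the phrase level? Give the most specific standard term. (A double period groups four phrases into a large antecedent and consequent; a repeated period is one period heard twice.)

phrase group

The final phrase closes with a half cadence, which is not stronger than the preceding half cadence; the 3 phrases lack an overall antecedent–consequent design and so form a phrase group.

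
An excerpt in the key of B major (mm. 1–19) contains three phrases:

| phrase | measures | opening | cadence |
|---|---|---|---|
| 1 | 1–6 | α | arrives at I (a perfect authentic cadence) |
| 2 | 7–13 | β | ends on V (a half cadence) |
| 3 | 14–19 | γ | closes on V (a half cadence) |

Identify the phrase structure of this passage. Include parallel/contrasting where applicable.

The final phrase closes with a half cadence, which is not stronger than the preceding half cadence; the 3 phrases lack an overall antecedent–consequent design and so form a phrase group.

phrase group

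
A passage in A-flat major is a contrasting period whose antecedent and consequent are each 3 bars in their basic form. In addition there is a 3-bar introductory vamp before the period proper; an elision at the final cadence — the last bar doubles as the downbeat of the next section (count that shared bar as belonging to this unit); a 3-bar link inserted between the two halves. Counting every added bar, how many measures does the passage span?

12 measures

Basic contrasting period: 3 + 3 = 6 bars.
6 (basic form) + 3 (introduction) + 3 (link) = 12.
The elision shares a bar with the next section but does not change this unit's count.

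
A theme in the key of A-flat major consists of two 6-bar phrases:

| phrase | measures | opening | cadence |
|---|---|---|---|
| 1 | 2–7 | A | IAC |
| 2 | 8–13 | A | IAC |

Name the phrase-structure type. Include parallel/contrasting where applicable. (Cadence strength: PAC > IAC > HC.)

repeated phrase

Both phrases have the same opening (A) and the same cadence (imperfect authentic cadence): the second is a restatement, not a consequent, so this is a repeated phrase rather than a period.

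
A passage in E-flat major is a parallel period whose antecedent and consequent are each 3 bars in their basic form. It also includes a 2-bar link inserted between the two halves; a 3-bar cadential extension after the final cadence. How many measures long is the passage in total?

11 measures

Basic parallel period: 3 + 3 = 6 bars.
6 (basic form) + 2 (link) + 3 (cadential extension) = 11.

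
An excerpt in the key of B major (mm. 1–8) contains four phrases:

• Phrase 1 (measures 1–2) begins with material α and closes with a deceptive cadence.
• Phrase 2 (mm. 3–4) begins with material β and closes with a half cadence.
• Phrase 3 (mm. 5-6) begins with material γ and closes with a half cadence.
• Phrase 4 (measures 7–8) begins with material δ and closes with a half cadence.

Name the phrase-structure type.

phrase group

Phrase 4 ends with a half cadence, no stronger than phrase 2's half cadence, so the four phrases do not form a double period; nor do phrases 3–4 duplicate 1–2, so it is not a repeated period. With no phrase reaching a conclusive cadence, the passage is a phrase group.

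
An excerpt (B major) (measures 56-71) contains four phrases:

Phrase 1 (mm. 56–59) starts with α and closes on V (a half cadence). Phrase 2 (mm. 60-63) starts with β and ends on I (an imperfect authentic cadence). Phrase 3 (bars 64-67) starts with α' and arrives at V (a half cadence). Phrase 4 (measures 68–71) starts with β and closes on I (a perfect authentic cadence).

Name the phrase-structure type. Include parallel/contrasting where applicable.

parallel double period

Four phrases in two halves: the first half (mm. 56-63) ends with an imperfect authentic cadence, the second (measures 64-71) with a perfect authentic cadence — a large antecedent–consequent pair, i.e. a double period.
Phrase 3 begins with the same material as phrase 1, making it parallel.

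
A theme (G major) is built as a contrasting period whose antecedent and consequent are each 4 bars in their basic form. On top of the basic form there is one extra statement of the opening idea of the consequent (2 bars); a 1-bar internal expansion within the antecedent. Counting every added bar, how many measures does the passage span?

11 measures

Basic contrasting period: 4 + 4 = 8 bars.
8 (basic form) + 2 (extra statement) + 1 (internal expansion) = 11.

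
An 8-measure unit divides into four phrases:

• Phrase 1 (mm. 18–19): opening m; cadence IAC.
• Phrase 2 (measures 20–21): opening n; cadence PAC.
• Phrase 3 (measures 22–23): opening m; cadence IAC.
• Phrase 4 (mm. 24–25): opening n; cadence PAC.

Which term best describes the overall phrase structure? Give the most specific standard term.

The cadence pattern IAC–PAC–IAC–PAC is weak–strong twice, and phrases 3–4 restate phrases 1–2: a period heard twice, not a double period (which would end weakly at phrase 2).

repeated period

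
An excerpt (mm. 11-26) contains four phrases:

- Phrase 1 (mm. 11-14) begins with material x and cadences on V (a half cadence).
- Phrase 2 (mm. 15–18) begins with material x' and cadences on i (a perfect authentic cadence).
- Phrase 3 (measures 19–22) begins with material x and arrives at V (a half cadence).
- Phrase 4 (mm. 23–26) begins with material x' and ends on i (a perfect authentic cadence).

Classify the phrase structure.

repeated period

The cadence pattern HC–PAC–HC–PAC is weak–strong twice, and phrases 3–4 restate phrases 1–2: a period heard twice, not a double period (which would end weakly at phrase 2).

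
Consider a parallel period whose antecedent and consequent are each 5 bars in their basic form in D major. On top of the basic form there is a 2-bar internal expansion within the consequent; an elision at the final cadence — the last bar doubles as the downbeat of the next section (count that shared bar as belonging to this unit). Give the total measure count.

Basic parallel period: 5 + 5 = 10 bars.
10 (basic form) + 2 (internal expansion) = 12.
The elision shares a bar with the next section but does not change this unit's count.

12 measures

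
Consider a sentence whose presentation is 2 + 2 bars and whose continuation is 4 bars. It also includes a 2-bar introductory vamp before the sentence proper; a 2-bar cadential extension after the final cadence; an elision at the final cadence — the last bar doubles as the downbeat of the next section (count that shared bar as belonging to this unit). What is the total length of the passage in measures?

12 measures

Basic sentence: 2 + 2 + 4 = 8 bars.
8 (basic form) + 2 (introduction) + 2 (cadential extension) = 12.
The elision shares a bar with the next section but does not change this unit's count.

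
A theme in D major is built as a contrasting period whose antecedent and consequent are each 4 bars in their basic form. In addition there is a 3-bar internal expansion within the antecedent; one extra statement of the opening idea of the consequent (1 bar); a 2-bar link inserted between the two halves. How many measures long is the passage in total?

Basic contrasting period: 4 + 4 = 8 bars.
8 (basic form) + 3 (internal expansion) + 1 (extra statement) + 2 (link) = 14.

14 measures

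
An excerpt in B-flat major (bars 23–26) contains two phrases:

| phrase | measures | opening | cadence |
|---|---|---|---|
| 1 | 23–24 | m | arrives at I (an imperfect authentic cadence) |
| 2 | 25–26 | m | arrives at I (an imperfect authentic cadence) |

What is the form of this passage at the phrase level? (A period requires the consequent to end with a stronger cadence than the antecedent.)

repeated phrase

Both phrases have the same opening (m) and the same cadence (imperfect authentic cadence): the second is a restatement, not a consequent, so this is a repeated phrase rather than a period.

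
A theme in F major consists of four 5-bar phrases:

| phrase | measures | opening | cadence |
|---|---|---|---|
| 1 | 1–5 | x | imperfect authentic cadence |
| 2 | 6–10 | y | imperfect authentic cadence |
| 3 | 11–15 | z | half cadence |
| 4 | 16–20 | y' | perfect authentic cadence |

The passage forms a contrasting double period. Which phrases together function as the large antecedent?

In a double period the first pair of phrases (ending imperfect authentic cadence) is the large antecedent and the second pair (ending perfect authentic cadence) is the large consequent; the antecedent is phrases 1 and 2.

phrases 1 and 2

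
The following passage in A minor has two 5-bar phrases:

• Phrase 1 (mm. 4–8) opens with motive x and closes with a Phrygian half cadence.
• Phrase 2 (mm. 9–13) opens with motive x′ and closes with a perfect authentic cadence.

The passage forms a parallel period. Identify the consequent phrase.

phrase 2

The phrase ending with the weaker cadence (Phrygian half cadence) is the antecedent; the one ending more conclusively (perfect authentic cadence) is the consequent. The consequent is phrase 2.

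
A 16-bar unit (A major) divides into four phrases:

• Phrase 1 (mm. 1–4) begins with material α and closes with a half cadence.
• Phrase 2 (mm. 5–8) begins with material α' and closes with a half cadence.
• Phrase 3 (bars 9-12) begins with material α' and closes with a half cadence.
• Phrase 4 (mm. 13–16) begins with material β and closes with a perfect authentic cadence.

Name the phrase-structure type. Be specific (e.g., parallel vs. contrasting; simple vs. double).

Four phrases in two halves: the first half (mm. 1-8) ends with a half cadence, the second (measures 9-16) with a perfect authentic cadence — a large antecedent–consequent pair, i.e. a double period.
Phrase 3 begins with the same material as phrase 1, making it parallel.

parallel double period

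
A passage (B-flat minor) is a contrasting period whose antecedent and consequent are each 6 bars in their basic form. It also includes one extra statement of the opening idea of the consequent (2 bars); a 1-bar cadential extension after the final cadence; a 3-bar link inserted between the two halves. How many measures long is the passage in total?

Basic contrasting period: 6 + 6 = 12 bars.
12 (basic form) + 2 (extra statement) + 1 (cadential extension) + 3 (link) = 18.

18 measures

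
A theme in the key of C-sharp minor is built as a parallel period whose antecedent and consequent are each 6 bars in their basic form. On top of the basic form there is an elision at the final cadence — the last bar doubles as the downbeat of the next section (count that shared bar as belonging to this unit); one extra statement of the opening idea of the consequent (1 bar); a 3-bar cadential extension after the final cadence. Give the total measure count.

16 measures

Basic parallel period: 6 + 6 = 12 bars.
12 (basic form) + 1 (extra statement) + 3 (cadential extension) = 16.
The elision shares a bar with the next section but does not change this unit's count.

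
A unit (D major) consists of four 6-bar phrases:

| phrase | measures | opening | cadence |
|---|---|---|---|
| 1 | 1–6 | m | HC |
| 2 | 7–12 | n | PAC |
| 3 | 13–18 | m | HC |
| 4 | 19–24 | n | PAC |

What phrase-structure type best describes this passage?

repeated period

The cadence pattern HC–PAC–HC–PAC is weak–strong twice, and phrases 3–4 restate phrases 1–2: a period heard twice, not a double period (which would end weakly at phrase 2).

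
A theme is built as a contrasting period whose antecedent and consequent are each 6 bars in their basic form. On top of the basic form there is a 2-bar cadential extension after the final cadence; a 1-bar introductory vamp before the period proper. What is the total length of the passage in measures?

Basic contrasting period: 6 + 6 = 12 bars.
12 (basic form) + 2 (cadential extension) + 1 (introduction) = 15.

15 measures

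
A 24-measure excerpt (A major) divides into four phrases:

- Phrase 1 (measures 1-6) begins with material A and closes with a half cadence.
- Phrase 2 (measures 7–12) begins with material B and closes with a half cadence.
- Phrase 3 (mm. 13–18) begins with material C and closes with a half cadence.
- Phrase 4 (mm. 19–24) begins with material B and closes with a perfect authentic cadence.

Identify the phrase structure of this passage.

Four phrases in two halves: the first half (bars 1-12) ends with a half cadence, the second (measures 13–24) with a perfect authentic cadence — a large antecedent–consequent pair, i.e. a double period.
Phrase 3 begins with different material from phrase 1, making it contrasting.

contrasting double period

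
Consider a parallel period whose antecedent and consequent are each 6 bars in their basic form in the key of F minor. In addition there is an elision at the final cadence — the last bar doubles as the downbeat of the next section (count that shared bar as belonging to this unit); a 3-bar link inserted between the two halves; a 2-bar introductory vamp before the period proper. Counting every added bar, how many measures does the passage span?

Basic parallel period: 6 + 6 = 12 bars.
12 (basic form) + 3 (link) + 2 (introduction) = 17.
The elision shares a bar with the next section but does not change this unit's count.

17 measures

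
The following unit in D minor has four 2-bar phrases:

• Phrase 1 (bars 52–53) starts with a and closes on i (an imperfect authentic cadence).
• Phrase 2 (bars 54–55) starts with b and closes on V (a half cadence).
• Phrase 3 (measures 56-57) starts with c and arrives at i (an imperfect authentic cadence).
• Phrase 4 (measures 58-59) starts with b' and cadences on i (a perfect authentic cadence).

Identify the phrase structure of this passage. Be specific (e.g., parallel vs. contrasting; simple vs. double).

contrasting double period

Four phrases in two halves: the first half (mm. 52–55) ends with a half cadence, the second (mm. 56–59) with a perfect authentic cadence — a large antecedent–consequent pair, i.e. a double period.
Phrase 3 begins with different material from phrase 1, making it contrasting.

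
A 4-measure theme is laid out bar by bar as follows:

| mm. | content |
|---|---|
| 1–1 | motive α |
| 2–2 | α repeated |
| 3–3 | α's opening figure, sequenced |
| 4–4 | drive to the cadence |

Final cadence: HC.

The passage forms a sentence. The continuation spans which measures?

After the presentation (bars 1–2), the continuation covers the fragmentation through the cadence: mm. 3–4.

measures 3–4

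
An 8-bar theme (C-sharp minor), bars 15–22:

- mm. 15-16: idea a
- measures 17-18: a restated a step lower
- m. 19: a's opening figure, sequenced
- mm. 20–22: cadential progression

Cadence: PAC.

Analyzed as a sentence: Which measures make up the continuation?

After the presentation (mm. 15–18), the continuation covers the fragmentation through the cadence: mm. 19–22.

measures 19–22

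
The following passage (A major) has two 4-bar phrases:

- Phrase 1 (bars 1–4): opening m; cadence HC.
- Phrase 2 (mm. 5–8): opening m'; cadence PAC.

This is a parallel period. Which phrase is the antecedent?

phrase 1

The phrase ending with the weaker cadence (half cadence) is the antecedent; the one ending more conclusively (perfect authentic cadence) is the consequent. The antecedent is phrase 1.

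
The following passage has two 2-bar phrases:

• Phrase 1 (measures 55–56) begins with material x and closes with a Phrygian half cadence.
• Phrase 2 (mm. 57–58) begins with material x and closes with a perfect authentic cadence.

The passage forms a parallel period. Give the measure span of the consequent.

measures 57–58

The antecedent is the phrase ending with the weaker cadence (Phrygian half cadence, phrase 1) and the consequent the one ending more conclusively (perfect authentic cadence, phrase 2); the consequent is measures 57–58.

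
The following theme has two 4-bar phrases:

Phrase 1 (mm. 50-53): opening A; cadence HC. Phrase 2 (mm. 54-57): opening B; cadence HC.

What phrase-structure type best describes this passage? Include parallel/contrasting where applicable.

The second phrase closes with a half cadence, which is not stronger than the first phrase's half cadence; without a weak→strong cadential pair there is no antecedent–consequent relationship, so this is a phrase group rather than a period.

phrase group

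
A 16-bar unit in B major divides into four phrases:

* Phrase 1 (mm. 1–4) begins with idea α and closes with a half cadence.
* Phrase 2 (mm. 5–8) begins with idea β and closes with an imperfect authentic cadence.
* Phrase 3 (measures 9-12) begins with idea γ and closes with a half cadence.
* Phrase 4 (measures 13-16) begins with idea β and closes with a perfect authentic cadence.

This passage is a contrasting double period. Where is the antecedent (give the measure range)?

In a double period the four phrases pair into a large antecedent (phrases 1–2, ending imperfect authentic cadence) and a large consequent (phrases 3–4, ending perfect authentic cadence). The antecedent spans bars 1–8.

measures 1–8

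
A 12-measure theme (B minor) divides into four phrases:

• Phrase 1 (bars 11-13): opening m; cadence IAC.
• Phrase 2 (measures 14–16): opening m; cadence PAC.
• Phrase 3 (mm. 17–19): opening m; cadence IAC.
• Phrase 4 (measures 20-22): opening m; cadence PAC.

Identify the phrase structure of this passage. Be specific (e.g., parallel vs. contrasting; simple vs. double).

The cadence pattern IAC–PAC–IAC–PAC is weak–strong twice, and phrases 3–4 restate phrases 1–2: a period heard twice, not a double period (which would end weakly at phrase 2).

repeated period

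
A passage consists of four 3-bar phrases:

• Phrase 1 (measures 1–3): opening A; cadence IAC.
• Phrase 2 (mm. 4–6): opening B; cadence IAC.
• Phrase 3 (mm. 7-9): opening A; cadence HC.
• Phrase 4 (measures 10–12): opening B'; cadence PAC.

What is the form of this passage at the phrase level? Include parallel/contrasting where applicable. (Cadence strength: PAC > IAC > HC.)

parallel double period

Four phrases in two halves: the first half (mm. 1-6) ends with an imperfect authentic cadence, the second (mm. 7–12) with a perfect authentic cadence — a large antecedent–consequent pair, i.e. a double period.
Phrase 3 begins with the same material as phrase 1, making it parallel.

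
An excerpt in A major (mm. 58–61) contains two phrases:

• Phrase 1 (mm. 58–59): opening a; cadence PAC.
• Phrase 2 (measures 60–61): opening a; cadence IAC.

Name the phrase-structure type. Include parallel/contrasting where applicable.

phrase group

The second phrase closes with an imperfect authentic cadence, which is not stronger than the first phrase's perfect authentic cadence; without a weak→strong cadential pair there is no antecedent–consequent relationship, so this is a phrase group rather than a period.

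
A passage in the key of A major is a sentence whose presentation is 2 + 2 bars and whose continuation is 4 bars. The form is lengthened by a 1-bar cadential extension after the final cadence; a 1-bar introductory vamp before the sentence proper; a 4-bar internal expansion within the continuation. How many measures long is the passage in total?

Basic sentence: 2 + 2 + 4 = 8 bars.
8 (basic form) + 1 (cadential extension) + 1 (introduction) + 4 (internal expansion) = 14.

14 measures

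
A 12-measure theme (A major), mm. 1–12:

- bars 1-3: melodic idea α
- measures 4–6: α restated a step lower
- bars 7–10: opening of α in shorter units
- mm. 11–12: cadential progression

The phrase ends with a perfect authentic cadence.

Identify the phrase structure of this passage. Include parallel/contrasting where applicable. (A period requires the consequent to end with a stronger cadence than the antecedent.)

sentence

Basic idea (measures 1–3) + its repetition (mm. 4–6) form the presentation; fragmentation and cadence (mm. 7–12) form the continuation — the 12-bar whole is a sentence.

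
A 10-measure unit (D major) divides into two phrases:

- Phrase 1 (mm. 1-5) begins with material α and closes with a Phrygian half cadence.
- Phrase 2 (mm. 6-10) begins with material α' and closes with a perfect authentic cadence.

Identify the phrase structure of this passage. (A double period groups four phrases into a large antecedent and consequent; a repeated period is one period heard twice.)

Phrase 1 ends with a Phrygian half cadence (weaker) and phrase 2 with a perfect authentic cadence (stronger): antecedent + consequent = a period.
The two phrases open with the same material (α / α'), so the period is parallel.

parallel period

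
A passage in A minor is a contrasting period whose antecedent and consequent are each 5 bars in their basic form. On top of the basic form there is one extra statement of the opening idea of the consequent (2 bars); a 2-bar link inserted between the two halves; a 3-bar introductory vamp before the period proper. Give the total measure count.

Basic contrasting period: 5 + 5 = 10 bars.
10 (basic form) + 2 (extra statement) + 2 (link) + 3 (introduction) = 17.

17 measures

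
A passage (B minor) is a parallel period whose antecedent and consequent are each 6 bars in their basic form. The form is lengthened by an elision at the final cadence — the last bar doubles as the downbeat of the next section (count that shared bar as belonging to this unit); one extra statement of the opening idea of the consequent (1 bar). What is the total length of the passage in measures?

13 measures

Basic parallel period: 6 + 6 = 12 bars.
12 (basic form) + 1 (extra statement) = 13.
The elision shares a bar with the next section but does not change this unit's count.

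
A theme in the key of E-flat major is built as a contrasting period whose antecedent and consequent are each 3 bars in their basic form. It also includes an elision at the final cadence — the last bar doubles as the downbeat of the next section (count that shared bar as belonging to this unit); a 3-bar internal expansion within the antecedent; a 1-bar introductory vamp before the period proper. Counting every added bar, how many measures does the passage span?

Basic contrasting period: 3 + 3 = 6 bars.
6 (basic form) + 3 (internal expansion) + 1 (introduction) = 10.
The elision shares a bar with the next section but does not change this unit's count.

10 measures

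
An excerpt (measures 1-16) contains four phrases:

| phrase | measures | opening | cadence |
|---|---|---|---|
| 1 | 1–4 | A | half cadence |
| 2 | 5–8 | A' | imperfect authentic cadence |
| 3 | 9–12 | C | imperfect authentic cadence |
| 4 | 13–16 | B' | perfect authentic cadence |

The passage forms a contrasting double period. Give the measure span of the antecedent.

In a double period the first pair of phrases (ending imperfect authentic cadence) is the large antecedent and the second pair (ending perfect authentic cadence) is the large consequent; the antecedent is measures 1–8.

measures 1–8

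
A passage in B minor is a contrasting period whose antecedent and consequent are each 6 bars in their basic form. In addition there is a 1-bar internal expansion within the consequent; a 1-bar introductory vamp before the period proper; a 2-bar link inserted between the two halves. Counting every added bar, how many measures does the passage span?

16 measures

Basic contrasting period: 6 + 6 = 12 bars.
12 (basic form) + 1 (internal expansion) + 1 (introduction) + 2 (link) = 16.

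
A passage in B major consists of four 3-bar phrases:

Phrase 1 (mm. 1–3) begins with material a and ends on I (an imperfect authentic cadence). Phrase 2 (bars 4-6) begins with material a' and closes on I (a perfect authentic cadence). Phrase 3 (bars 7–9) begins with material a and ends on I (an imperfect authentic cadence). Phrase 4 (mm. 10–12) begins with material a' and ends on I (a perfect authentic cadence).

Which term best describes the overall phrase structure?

repeated period

The cadence pattern IAC–PAC–IAC–PAC is weak–strong twice, and phrases 3–4 restate phrases 1–2: a period heard twice, not a double period (which would end weakly at phrase 2).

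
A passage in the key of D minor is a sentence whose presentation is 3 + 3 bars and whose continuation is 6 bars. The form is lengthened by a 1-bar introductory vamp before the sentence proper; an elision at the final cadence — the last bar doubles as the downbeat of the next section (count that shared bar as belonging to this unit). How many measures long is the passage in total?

Basic sentence: 3 + 3 + 6 = 12 bars.
12 (basic form) + 1 (introduction) = 13.
The elision shares a bar with the next section but does not change this unit's count.

13 measures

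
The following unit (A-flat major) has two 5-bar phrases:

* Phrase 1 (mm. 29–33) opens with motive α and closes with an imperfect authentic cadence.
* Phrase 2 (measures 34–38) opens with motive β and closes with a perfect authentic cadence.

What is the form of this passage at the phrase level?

contrasting period

Phrase 1 ends with an imperfect authentic cadence (weaker) and phrase 2 with a perfect authentic cadence (stronger): antecedent + consequent = a period.
The two phrases open with different material (α / β), so the period is contrasting.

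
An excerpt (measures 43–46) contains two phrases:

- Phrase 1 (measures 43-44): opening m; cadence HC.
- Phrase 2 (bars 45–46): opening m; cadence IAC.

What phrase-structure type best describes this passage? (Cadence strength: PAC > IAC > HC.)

parallel period

Phrase 1 ends with a half cadence (weaker) and phrase 2 with an imperfect authentic cadence (stronger): antecedent + consequent = a period.
The two phrases open with the same material (m / m), so the period is parallel.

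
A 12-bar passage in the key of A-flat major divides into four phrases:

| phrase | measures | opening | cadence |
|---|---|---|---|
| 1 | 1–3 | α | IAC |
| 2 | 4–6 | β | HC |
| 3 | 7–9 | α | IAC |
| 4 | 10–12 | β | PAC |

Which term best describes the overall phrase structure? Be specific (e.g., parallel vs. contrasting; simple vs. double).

parallel double period

Four phrases in two halves: the first half (measures 1–6) ends with a half cadence, the second (measures 7–12) with a perfect authentic cadence — a large antecedent–consequent pair, i.e. a double period.
Phrase 3 begins with the same material as phrase 1, making it parallel.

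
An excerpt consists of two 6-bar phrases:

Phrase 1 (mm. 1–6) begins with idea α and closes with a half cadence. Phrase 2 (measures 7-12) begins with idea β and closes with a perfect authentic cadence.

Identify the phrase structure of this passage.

Phrase 1 ends with a half cadence (weaker) and phrase 2 with a perfect authentic cadence (stronger): antecedent + consequent = a period.
The two phrases open with different material (α / β), so the period is contrasting.

contrasting period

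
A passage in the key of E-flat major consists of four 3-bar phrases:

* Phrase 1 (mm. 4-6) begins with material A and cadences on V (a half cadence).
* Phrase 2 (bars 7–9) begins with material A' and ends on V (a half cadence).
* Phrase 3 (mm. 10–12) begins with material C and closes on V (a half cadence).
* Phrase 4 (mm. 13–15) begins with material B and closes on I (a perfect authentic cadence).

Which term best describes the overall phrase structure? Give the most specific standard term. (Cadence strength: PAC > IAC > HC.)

contrasting double period

Four phrases in two halves: the first half (mm. 4–9) ends with a half cadence, the second (measures 10–15) with a perfect authentic cadence — a large antecedent–consequent pair, i.e. a double period.
Phrase 3 begins with different material from phrase 1, making it contrasting.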